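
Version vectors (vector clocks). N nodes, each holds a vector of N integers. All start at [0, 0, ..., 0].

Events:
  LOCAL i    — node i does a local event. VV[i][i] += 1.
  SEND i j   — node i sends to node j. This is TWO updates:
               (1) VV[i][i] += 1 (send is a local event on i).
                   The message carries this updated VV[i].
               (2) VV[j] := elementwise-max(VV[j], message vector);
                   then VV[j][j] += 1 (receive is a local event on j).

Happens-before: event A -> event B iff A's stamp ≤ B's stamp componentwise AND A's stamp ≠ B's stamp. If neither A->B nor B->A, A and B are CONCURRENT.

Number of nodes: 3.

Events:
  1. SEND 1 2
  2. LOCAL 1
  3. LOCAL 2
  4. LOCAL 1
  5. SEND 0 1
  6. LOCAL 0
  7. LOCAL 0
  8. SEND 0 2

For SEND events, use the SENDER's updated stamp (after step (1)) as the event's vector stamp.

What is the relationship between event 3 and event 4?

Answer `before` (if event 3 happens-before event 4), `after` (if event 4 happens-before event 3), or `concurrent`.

Initial: VV[0]=[0, 0, 0]
Initial: VV[1]=[0, 0, 0]
Initial: VV[2]=[0, 0, 0]
Event 1: SEND 1->2: VV[1][1]++ -> VV[1]=[0, 1, 0], msg_vec=[0, 1, 0]; VV[2]=max(VV[2],msg_vec) then VV[2][2]++ -> VV[2]=[0, 1, 1]
Event 2: LOCAL 1: VV[1][1]++ -> VV[1]=[0, 2, 0]
Event 3: LOCAL 2: VV[2][2]++ -> VV[2]=[0, 1, 2]
Event 4: LOCAL 1: VV[1][1]++ -> VV[1]=[0, 3, 0]
Event 5: SEND 0->1: VV[0][0]++ -> VV[0]=[1, 0, 0], msg_vec=[1, 0, 0]; VV[1]=max(VV[1],msg_vec) then VV[1][1]++ -> VV[1]=[1, 4, 0]
Event 6: LOCAL 0: VV[0][0]++ -> VV[0]=[2, 0, 0]
Event 7: LOCAL 0: VV[0][0]++ -> VV[0]=[3, 0, 0]
Event 8: SEND 0->2: VV[0][0]++ -> VV[0]=[4, 0, 0], msg_vec=[4, 0, 0]; VV[2]=max(VV[2],msg_vec) then VV[2][2]++ -> VV[2]=[4, 1, 3]
Event 3 stamp: [0, 1, 2]
Event 4 stamp: [0, 3, 0]
[0, 1, 2] <= [0, 3, 0]? False
[0, 3, 0] <= [0, 1, 2]? False
Relation: concurrent

Answer: concurrent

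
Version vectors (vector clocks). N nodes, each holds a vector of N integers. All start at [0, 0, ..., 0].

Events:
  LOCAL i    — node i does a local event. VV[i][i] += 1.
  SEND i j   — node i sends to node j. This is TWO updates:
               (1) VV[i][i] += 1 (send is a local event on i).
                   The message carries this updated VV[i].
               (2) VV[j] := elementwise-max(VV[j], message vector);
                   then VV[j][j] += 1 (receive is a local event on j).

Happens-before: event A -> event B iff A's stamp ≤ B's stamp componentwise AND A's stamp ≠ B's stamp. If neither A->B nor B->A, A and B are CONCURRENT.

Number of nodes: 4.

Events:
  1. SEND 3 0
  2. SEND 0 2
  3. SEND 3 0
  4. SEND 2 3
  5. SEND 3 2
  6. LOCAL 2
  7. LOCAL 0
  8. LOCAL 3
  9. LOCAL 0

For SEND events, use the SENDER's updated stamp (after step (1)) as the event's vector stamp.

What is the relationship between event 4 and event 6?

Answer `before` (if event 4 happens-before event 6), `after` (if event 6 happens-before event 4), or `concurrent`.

Answer: before

Derivation:
Initial: VV[0]=[0, 0, 0, 0]
Initial: VV[1]=[0, 0, 0, 0]
Initial: VV[2]=[0, 0, 0, 0]
Initial: VV[3]=[0, 0, 0, 0]
Event 1: SEND 3->0: VV[3][3]++ -> VV[3]=[0, 0, 0, 1], msg_vec=[0, 0, 0, 1]; VV[0]=max(VV[0],msg_vec) then VV[0][0]++ -> VV[0]=[1, 0, 0, 1]
Event 2: SEND 0->2: VV[0][0]++ -> VV[0]=[2, 0, 0, 1], msg_vec=[2, 0, 0, 1]; VV[2]=max(VV[2],msg_vec) then VV[2][2]++ -> VV[2]=[2, 0, 1, 1]
Event 3: SEND 3->0: VV[3][3]++ -> VV[3]=[0, 0, 0, 2], msg_vec=[0, 0, 0, 2]; VV[0]=max(VV[0],msg_vec) then VV[0][0]++ -> VV[0]=[3, 0, 0, 2]
Event 4: SEND 2->3: VV[2][2]++ -> VV[2]=[2, 0, 2, 1], msg_vec=[2, 0, 2, 1]; VV[3]=max(VV[3],msg_vec) then VV[3][3]++ -> VV[3]=[2, 0, 2, 3]
Event 5: SEND 3->2: VV[3][3]++ -> VV[3]=[2, 0, 2, 4], msg_vec=[2, 0, 2, 4]; VV[2]=max(VV[2],msg_vec) then VV[2][2]++ -> VV[2]=[2, 0, 3, 4]
Event 6: LOCAL 2: VV[2][2]++ -> VV[2]=[2, 0, 4, 4]
Event 7: LOCAL 0: VV[0][0]++ -> VV[0]=[4, 0, 0, 2]
Event 8: LOCAL 3: VV[3][3]++ -> VV[3]=[2, 0, 2, 5]
Event 9: LOCAL 0: VV[0][0]++ -> VV[0]=[5, 0, 0, 2]
Event 4 stamp: [2, 0, 2, 1]
Event 6 stamp: [2, 0, 4, 4]
[2, 0, 2, 1] <= [2, 0, 4, 4]? True
[2, 0, 4, 4] <= [2, 0, 2, 1]? False
Relation: before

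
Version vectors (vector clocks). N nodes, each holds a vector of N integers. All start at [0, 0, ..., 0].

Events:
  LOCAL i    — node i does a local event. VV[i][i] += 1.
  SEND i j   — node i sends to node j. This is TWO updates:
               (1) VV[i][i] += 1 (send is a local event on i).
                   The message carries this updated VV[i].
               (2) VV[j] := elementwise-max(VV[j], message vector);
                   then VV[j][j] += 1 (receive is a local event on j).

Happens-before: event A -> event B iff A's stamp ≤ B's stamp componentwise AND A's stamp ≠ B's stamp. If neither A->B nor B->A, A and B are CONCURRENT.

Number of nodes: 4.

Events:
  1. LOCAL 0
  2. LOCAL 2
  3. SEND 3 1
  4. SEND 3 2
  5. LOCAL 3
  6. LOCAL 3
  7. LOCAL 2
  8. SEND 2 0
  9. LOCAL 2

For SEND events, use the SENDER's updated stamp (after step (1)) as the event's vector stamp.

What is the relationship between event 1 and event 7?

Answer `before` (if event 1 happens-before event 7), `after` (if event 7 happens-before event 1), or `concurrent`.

Initial: VV[0]=[0, 0, 0, 0]
Initial: VV[1]=[0, 0, 0, 0]
Initial: VV[2]=[0, 0, 0, 0]
Initial: VV[3]=[0, 0, 0, 0]
Event 1: LOCAL 0: VV[0][0]++ -> VV[0]=[1, 0, 0, 0]
Event 2: LOCAL 2: VV[2][2]++ -> VV[2]=[0, 0, 1, 0]
Event 3: SEND 3->1: VV[3][3]++ -> VV[3]=[0, 0, 0, 1], msg_vec=[0, 0, 0, 1]; VV[1]=max(VV[1],msg_vec) then VV[1][1]++ -> VV[1]=[0, 1, 0, 1]
Event 4: SEND 3->2: VV[3][3]++ -> VV[3]=[0, 0, 0, 2], msg_vec=[0, 0, 0, 2]; VV[2]=max(VV[2],msg_vec) then VV[2][2]++ -> VV[2]=[0, 0, 2, 2]
Event 5: LOCAL 3: VV[3][3]++ -> VV[3]=[0, 0, 0, 3]
Event 6: LOCAL 3: VV[3][3]++ -> VV[3]=[0, 0, 0, 4]
Event 7: LOCAL 2: VV[2][2]++ -> VV[2]=[0, 0, 3, 2]
Event 8: SEND 2->0: VV[2][2]++ -> VV[2]=[0, 0, 4, 2], msg_vec=[0, 0, 4, 2]; VV[0]=max(VV[0],msg_vec) then VV[0][0]++ -> VV[0]=[2, 0, 4, 2]
Event 9: LOCAL 2: VV[2][2]++ -> VV[2]=[0, 0, 5, 2]
Event 1 stamp: [1, 0, 0, 0]
Event 7 stamp: [0, 0, 3, 2]
[1, 0, 0, 0] <= [0, 0, 3, 2]? False
[0, 0, 3, 2] <= [1, 0, 0, 0]? False
Relation: concurrent

Answer: concurrent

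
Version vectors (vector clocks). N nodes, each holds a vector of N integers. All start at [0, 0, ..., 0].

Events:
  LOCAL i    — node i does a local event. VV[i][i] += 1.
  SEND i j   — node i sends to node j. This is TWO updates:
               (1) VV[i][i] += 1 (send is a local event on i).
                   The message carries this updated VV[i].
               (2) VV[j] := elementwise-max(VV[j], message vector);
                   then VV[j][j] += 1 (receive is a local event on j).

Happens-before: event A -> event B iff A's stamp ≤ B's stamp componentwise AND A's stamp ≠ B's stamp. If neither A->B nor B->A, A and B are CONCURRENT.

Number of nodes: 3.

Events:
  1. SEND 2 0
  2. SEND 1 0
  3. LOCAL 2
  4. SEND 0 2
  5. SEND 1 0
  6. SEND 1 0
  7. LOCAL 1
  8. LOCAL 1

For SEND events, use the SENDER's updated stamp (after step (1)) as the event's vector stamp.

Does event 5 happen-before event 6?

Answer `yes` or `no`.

Answer: yes

Derivation:
Initial: VV[0]=[0, 0, 0]
Initial: VV[1]=[0, 0, 0]
Initial: VV[2]=[0, 0, 0]
Event 1: SEND 2->0: VV[2][2]++ -> VV[2]=[0, 0, 1], msg_vec=[0, 0, 1]; VV[0]=max(VV[0],msg_vec) then VV[0][0]++ -> VV[0]=[1, 0, 1]
Event 2: SEND 1->0: VV[1][1]++ -> VV[1]=[0, 1, 0], msg_vec=[0, 1, 0]; VV[0]=max(VV[0],msg_vec) then VV[0][0]++ -> VV[0]=[2, 1, 1]
Event 3: LOCAL 2: VV[2][2]++ -> VV[2]=[0, 0, 2]
Event 4: SEND 0->2: VV[0][0]++ -> VV[0]=[3, 1, 1], msg_vec=[3, 1, 1]; VV[2]=max(VV[2],msg_vec) then VV[2][2]++ -> VV[2]=[3, 1, 3]
Event 5: SEND 1->0: VV[1][1]++ -> VV[1]=[0, 2, 0], msg_vec=[0, 2, 0]; VV[0]=max(VV[0],msg_vec) then VV[0][0]++ -> VV[0]=[4, 2, 1]
Event 6: SEND 1->0: VV[1][1]++ -> VV[1]=[0, 3, 0], msg_vec=[0, 3, 0]; VV[0]=max(VV[0],msg_vec) then VV[0][0]++ -> VV[0]=[5, 3, 1]
Event 7: LOCAL 1: VV[1][1]++ -> VV[1]=[0, 4, 0]
Event 8: LOCAL 1: VV[1][1]++ -> VV[1]=[0, 5, 0]
Event 5 stamp: [0, 2, 0]
Event 6 stamp: [0, 3, 0]
[0, 2, 0] <= [0, 3, 0]? True. Equal? False. Happens-before: True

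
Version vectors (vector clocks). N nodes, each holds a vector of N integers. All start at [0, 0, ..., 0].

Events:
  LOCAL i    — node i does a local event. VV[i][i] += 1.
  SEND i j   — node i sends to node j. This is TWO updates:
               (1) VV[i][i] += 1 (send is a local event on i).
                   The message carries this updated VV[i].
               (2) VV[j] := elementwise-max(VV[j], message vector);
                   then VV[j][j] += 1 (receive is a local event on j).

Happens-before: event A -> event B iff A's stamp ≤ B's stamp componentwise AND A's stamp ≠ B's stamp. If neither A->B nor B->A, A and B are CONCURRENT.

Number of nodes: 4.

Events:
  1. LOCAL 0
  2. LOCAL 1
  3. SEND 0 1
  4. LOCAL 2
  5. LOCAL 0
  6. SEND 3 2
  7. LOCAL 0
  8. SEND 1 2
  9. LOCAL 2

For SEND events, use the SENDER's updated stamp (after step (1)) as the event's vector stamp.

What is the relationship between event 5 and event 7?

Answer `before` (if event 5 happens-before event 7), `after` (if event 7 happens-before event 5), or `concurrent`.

Answer: before

Derivation:
Initial: VV[0]=[0, 0, 0, 0]
Initial: VV[1]=[0, 0, 0, 0]
Initial: VV[2]=[0, 0, 0, 0]
Initial: VV[3]=[0, 0, 0, 0]
Event 1: LOCAL 0: VV[0][0]++ -> VV[0]=[1, 0, 0, 0]
Event 2: LOCAL 1: VV[1][1]++ -> VV[1]=[0, 1, 0, 0]
Event 3: SEND 0->1: VV[0][0]++ -> VV[0]=[2, 0, 0, 0], msg_vec=[2, 0, 0, 0]; VV[1]=max(VV[1],msg_vec) then VV[1][1]++ -> VV[1]=[2, 2, 0, 0]
Event 4: LOCAL 2: VV[2][2]++ -> VV[2]=[0, 0, 1, 0]
Event 5: LOCAL 0: VV[0][0]++ -> VV[0]=[3, 0, 0, 0]
Event 6: SEND 3->2: VV[3][3]++ -> VV[3]=[0, 0, 0, 1], msg_vec=[0, 0, 0, 1]; VV[2]=max(VV[2],msg_vec) then VV[2][2]++ -> VV[2]=[0, 0, 2, 1]
Event 7: LOCAL 0: VV[0][0]++ -> VV[0]=[4, 0, 0, 0]
Event 8: SEND 1->2: VV[1][1]++ -> VV[1]=[2, 3, 0, 0], msg_vec=[2, 3, 0, 0]; VV[2]=max(VV[2],msg_vec) then VV[2][2]++ -> VV[2]=[2, 3, 3, 1]
Event 9: LOCAL 2: VV[2][2]++ -> VV[2]=[2, 3, 4, 1]
Event 5 stamp: [3, 0, 0, 0]
Event 7 stamp: [4, 0, 0, 0]
[3, 0, 0, 0] <= [4, 0, 0, 0]? True
[4, 0, 0, 0] <= [3, 0, 0, 0]? False
Relation: before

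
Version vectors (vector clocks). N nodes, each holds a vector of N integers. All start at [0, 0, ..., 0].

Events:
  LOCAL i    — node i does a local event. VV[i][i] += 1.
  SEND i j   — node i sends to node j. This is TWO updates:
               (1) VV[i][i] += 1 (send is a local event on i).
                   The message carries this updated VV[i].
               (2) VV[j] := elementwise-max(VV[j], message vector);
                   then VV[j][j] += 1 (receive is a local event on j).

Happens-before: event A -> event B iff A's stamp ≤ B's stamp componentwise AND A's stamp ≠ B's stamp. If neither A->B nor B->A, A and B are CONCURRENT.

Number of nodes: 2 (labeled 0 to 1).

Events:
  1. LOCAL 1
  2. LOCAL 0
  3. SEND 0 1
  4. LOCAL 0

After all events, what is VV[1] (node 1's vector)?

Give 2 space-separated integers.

Answer: 2 2

Derivation:
Initial: VV[0]=[0, 0]
Initial: VV[1]=[0, 0]
Event 1: LOCAL 1: VV[1][1]++ -> VV[1]=[0, 1]
Event 2: LOCAL 0: VV[0][0]++ -> VV[0]=[1, 0]
Event 3: SEND 0->1: VV[0][0]++ -> VV[0]=[2, 0], msg_vec=[2, 0]; VV[1]=max(VV[1],msg_vec) then VV[1][1]++ -> VV[1]=[2, 2]
Event 4: LOCAL 0: VV[0][0]++ -> VV[0]=[3, 0]
Final vectors: VV[0]=[3, 0]; VV[1]=[2, 2]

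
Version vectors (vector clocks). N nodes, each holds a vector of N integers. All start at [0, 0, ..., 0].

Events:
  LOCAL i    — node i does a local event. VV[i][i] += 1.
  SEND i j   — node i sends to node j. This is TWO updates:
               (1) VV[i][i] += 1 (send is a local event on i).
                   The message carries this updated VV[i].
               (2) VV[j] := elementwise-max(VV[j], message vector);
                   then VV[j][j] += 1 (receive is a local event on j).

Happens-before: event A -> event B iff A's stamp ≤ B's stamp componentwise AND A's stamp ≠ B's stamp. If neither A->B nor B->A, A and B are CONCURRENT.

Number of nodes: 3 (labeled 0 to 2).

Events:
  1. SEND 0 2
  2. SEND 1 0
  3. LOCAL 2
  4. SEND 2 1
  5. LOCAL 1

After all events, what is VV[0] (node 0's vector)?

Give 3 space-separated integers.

Initial: VV[0]=[0, 0, 0]
Initial: VV[1]=[0, 0, 0]
Initial: VV[2]=[0, 0, 0]
Event 1: SEND 0->2: VV[0][0]++ -> VV[0]=[1, 0, 0], msg_vec=[1, 0, 0]; VV[2]=max(VV[2],msg_vec) then VV[2][2]++ -> VV[2]=[1, 0, 1]
Event 2: SEND 1->0: VV[1][1]++ -> VV[1]=[0, 1, 0], msg_vec=[0, 1, 0]; VV[0]=max(VV[0],msg_vec) then VV[0][0]++ -> VV[0]=[2, 1, 0]
Event 3: LOCAL 2: VV[2][2]++ -> VV[2]=[1, 0, 2]
Event 4: SEND 2->1: VV[2][2]++ -> VV[2]=[1, 0, 3], msg_vec=[1, 0, 3]; VV[1]=max(VV[1],msg_vec) then VV[1][1]++ -> VV[1]=[1, 2, 3]
Event 5: LOCAL 1: VV[1][1]++ -> VV[1]=[1, 3, 3]
Final vectors: VV[0]=[2, 1, 0]; VV[1]=[1, 3, 3]; VV[2]=[1, 0, 3]

Answer: 2 1 0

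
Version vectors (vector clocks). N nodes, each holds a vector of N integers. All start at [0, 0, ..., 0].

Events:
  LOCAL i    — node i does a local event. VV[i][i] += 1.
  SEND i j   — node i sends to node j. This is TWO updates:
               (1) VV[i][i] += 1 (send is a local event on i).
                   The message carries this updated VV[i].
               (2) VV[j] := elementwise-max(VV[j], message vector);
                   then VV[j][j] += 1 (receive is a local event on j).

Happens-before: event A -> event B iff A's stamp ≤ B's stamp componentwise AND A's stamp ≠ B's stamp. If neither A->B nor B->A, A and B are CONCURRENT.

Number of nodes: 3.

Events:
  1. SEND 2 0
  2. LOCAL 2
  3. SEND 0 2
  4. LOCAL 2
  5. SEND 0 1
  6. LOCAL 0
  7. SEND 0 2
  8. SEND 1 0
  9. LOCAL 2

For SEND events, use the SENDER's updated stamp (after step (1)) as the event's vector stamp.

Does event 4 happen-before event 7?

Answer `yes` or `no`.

Answer: no

Derivation:
Initial: VV[0]=[0, 0, 0]
Initial: VV[1]=[0, 0, 0]
Initial: VV[2]=[0, 0, 0]
Event 1: SEND 2->0: VV[2][2]++ -> VV[2]=[0, 0, 1], msg_vec=[0, 0, 1]; VV[0]=max(VV[0],msg_vec) then VV[0][0]++ -> VV[0]=[1, 0, 1]
Event 2: LOCAL 2: VV[2][2]++ -> VV[2]=[0, 0, 2]
Event 3: SEND 0->2: VV[0][0]++ -> VV[0]=[2, 0, 1], msg_vec=[2, 0, 1]; VV[2]=max(VV[2],msg_vec) then VV[2][2]++ -> VV[2]=[2, 0, 3]
Event 4: LOCAL 2: VV[2][2]++ -> VV[2]=[2, 0, 4]
Event 5: SEND 0->1: VV[0][0]++ -> VV[0]=[3, 0, 1], msg_vec=[3, 0, 1]; VV[1]=max(VV[1],msg_vec) then VV[1][1]++ -> VV[1]=[3, 1, 1]
Event 6: LOCAL 0: VV[0][0]++ -> VV[0]=[4, 0, 1]
Event 7: SEND 0->2: VV[0][0]++ -> VV[0]=[5, 0, 1], msg_vec=[5, 0, 1]; VV[2]=max(VV[2],msg_vec) then VV[2][2]++ -> VV[2]=[5, 0, 5]
Event 8: SEND 1->0: VV[1][1]++ -> VV[1]=[3, 2, 1], msg_vec=[3, 2, 1]; VV[0]=max(VV[0],msg_vec) then VV[0][0]++ -> VV[0]=[6, 2, 1]
Event 9: LOCAL 2: VV[2][2]++ -> VV[2]=[5, 0, 6]
Event 4 stamp: [2, 0, 4]
Event 7 stamp: [5, 0, 1]
[2, 0, 4] <= [5, 0, 1]? False. Equal? False. Happens-before: False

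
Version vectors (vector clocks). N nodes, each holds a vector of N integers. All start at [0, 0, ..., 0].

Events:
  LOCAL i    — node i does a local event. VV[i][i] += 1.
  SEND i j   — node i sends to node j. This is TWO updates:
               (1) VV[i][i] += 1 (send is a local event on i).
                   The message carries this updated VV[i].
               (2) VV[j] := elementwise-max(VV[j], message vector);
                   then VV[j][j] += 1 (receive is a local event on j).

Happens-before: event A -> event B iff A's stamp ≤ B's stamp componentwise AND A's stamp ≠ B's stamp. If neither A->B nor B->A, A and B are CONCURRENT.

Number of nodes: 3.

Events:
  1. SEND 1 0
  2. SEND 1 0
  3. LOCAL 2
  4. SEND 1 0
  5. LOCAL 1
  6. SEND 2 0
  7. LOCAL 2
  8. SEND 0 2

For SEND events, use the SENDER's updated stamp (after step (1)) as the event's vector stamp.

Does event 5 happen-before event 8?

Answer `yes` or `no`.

Answer: no

Derivation:
Initial: VV[0]=[0, 0, 0]
Initial: VV[1]=[0, 0, 0]
Initial: VV[2]=[0, 0, 0]
Event 1: SEND 1->0: VV[1][1]++ -> VV[1]=[0, 1, 0], msg_vec=[0, 1, 0]; VV[0]=max(VV[0],msg_vec) then VV[0][0]++ -> VV[0]=[1, 1, 0]
Event 2: SEND 1->0: VV[1][1]++ -> VV[1]=[0, 2, 0], msg_vec=[0, 2, 0]; VV[0]=max(VV[0],msg_vec) then VV[0][0]++ -> VV[0]=[2, 2, 0]
Event 3: LOCAL 2: VV[2][2]++ -> VV[2]=[0, 0, 1]
Event 4: SEND 1->0: VV[1][1]++ -> VV[1]=[0, 3, 0], msg_vec=[0, 3, 0]; VV[0]=max(VV[0],msg_vec) then VV[0][0]++ -> VV[0]=[3, 3, 0]
Event 5: LOCAL 1: VV[1][1]++ -> VV[1]=[0, 4, 0]
Event 6: SEND 2->0: VV[2][2]++ -> VV[2]=[0, 0, 2], msg_vec=[0, 0, 2]; VV[0]=max(VV[0],msg_vec) then VV[0][0]++ -> VV[0]=[4, 3, 2]
Event 7: LOCAL 2: VV[2][2]++ -> VV[2]=[0, 0, 3]
Event 8: SEND 0->2: VV[0][0]++ -> VV[0]=[5, 3, 2], msg_vec=[5, 3, 2]; VV[2]=max(VV[2],msg_vec) then VV[2][2]++ -> VV[2]=[5, 3, 4]
Event 5 stamp: [0, 4, 0]
Event 8 stamp: [5, 3, 2]
[0, 4, 0] <= [5, 3, 2]? False. Equal? False. Happens-before: False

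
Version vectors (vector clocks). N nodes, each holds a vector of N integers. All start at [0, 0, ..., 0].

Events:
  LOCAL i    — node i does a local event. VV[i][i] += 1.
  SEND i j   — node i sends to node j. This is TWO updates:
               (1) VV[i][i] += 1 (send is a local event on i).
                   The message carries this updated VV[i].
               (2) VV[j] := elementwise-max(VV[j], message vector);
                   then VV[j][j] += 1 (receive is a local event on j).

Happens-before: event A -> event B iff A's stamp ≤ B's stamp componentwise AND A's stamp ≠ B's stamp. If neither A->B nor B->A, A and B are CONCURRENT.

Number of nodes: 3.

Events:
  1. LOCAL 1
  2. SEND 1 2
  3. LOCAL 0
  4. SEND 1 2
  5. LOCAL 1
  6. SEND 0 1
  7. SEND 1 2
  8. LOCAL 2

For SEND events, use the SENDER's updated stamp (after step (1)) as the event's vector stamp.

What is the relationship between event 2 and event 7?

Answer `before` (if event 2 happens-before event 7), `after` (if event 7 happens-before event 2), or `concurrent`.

Answer: before

Derivation:
Initial: VV[0]=[0, 0, 0]
Initial: VV[1]=[0, 0, 0]
Initial: VV[2]=[0, 0, 0]
Event 1: LOCAL 1: VV[1][1]++ -> VV[1]=[0, 1, 0]
Event 2: SEND 1->2: VV[1][1]++ -> VV[1]=[0, 2, 0], msg_vec=[0, 2, 0]; VV[2]=max(VV[2],msg_vec) then VV[2][2]++ -> VV[2]=[0, 2, 1]
Event 3: LOCAL 0: VV[0][0]++ -> VV[0]=[1, 0, 0]
Event 4: SEND 1->2: VV[1][1]++ -> VV[1]=[0, 3, 0], msg_vec=[0, 3, 0]; VV[2]=max(VV[2],msg_vec) then VV[2][2]++ -> VV[2]=[0, 3, 2]
Event 5: LOCAL 1: VV[1][1]++ -> VV[1]=[0, 4, 0]
Event 6: SEND 0->1: VV[0][0]++ -> VV[0]=[2, 0, 0], msg_vec=[2, 0, 0]; VV[1]=max(VV[1],msg_vec) then VV[1][1]++ -> VV[1]=[2, 5, 0]
Event 7: SEND 1->2: VV[1][1]++ -> VV[1]=[2, 6, 0], msg_vec=[2, 6, 0]; VV[2]=max(VV[2],msg_vec) then VV[2][2]++ -> VV[2]=[2, 6, 3]
Event 8: LOCAL 2: VV[2][2]++ -> VV[2]=[2, 6, 4]
Event 2 stamp: [0, 2, 0]
Event 7 stamp: [2, 6, 0]
[0, 2, 0] <= [2, 6, 0]? True
[2, 6, 0] <= [0, 2, 0]? False
Relation: before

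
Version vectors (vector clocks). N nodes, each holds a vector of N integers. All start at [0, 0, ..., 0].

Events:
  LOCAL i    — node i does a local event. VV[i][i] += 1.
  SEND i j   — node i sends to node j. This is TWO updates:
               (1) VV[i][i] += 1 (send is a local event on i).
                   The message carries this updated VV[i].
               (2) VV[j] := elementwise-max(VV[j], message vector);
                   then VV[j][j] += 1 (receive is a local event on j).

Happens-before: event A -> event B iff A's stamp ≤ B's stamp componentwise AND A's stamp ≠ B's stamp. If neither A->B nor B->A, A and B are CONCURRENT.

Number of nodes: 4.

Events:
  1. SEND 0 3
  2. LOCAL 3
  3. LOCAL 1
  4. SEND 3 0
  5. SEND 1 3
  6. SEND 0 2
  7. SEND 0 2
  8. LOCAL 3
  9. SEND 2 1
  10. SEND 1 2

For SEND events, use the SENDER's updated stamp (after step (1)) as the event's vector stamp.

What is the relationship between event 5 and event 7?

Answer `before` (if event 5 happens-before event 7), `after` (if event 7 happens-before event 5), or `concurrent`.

Answer: concurrent

Derivation:
Initial: VV[0]=[0, 0, 0, 0]
Initial: VV[1]=[0, 0, 0, 0]
Initial: VV[2]=[0, 0, 0, 0]
Initial: VV[3]=[0, 0, 0, 0]
Event 1: SEND 0->3: VV[0][0]++ -> VV[0]=[1, 0, 0, 0], msg_vec=[1, 0, 0, 0]; VV[3]=max(VV[3],msg_vec) then VV[3][3]++ -> VV[3]=[1, 0, 0, 1]
Event 2: LOCAL 3: VV[3][3]++ -> VV[3]=[1, 0, 0, 2]
Event 3: LOCAL 1: VV[1][1]++ -> VV[1]=[0, 1, 0, 0]
Event 4: SEND 3->0: VV[3][3]++ -> VV[3]=[1, 0, 0, 3], msg_vec=[1, 0, 0, 3]; VV[0]=max(VV[0],msg_vec) then VV[0][0]++ -> VV[0]=[2, 0, 0, 3]
Event 5: SEND 1->3: VV[1][1]++ -> VV[1]=[0, 2, 0, 0], msg_vec=[0, 2, 0, 0]; VV[3]=max(VV[3],msg_vec) then VV[3][3]++ -> VV[3]=[1, 2, 0, 4]
Event 6: SEND 0->2: VV[0][0]++ -> VV[0]=[3, 0, 0, 3], msg_vec=[3, 0, 0, 3]; VV[2]=max(VV[2],msg_vec) then VV[2][2]++ -> VV[2]=[3, 0, 1, 3]
Event 7: SEND 0->2: VV[0][0]++ -> VV[0]=[4, 0, 0, 3], msg_vec=[4, 0, 0, 3]; VV[2]=max(VV[2],msg_vec) then VV[2][2]++ -> VV[2]=[4, 0, 2, 3]
Event 8: LOCAL 3: VV[3][3]++ -> VV[3]=[1, 2, 0, 5]
Event 9: SEND 2->1: VV[2][2]++ -> VV[2]=[4, 0, 3, 3], msg_vec=[4, 0, 3, 3]; VV[1]=max(VV[1],msg_vec) then VV[1][1]++ -> VV[1]=[4, 3, 3, 3]
Event 10: SEND 1->2: VV[1][1]++ -> VV[1]=[4, 4, 3, 3], msg_vec=[4, 4, 3, 3]; VV[2]=max(VV[2],msg_vec) then VV[2][2]++ -> VV[2]=[4, 4, 4, 3]
Event 5 stamp: [0, 2, 0, 0]
Event 7 stamp: [4, 0, 0, 3]
[0, 2, 0, 0] <= [4, 0, 0, 3]? False
[4, 0, 0, 3] <= [0, 2, 0, 0]? False
Relation: concurrent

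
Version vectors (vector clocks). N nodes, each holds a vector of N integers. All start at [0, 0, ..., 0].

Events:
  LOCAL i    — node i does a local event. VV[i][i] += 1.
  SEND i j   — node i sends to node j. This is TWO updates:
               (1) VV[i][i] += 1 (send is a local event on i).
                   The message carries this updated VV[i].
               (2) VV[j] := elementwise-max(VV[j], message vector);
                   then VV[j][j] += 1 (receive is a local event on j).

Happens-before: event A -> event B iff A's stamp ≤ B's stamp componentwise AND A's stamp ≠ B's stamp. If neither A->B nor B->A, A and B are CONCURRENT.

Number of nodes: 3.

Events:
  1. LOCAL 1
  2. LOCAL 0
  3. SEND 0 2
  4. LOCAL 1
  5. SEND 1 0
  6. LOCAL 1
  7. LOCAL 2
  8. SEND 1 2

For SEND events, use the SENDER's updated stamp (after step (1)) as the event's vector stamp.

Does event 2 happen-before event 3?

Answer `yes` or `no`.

Answer: yes

Derivation:
Initial: VV[0]=[0, 0, 0]
Initial: VV[1]=[0, 0, 0]
Initial: VV[2]=[0, 0, 0]
Event 1: LOCAL 1: VV[1][1]++ -> VV[1]=[0, 1, 0]
Event 2: LOCAL 0: VV[0][0]++ -> VV[0]=[1, 0, 0]
Event 3: SEND 0->2: VV[0][0]++ -> VV[0]=[2, 0, 0], msg_vec=[2, 0, 0]; VV[2]=max(VV[2],msg_vec) then VV[2][2]++ -> VV[2]=[2, 0, 1]
Event 4: LOCAL 1: VV[1][1]++ -> VV[1]=[0, 2, 0]
Event 5: SEND 1->0: VV[1][1]++ -> VV[1]=[0, 3, 0], msg_vec=[0, 3, 0]; VV[0]=max(VV[0],msg_vec) then VV[0][0]++ -> VV[0]=[3, 3, 0]
Event 6: LOCAL 1: VV[1][1]++ -> VV[1]=[0, 4, 0]
Event 7: LOCAL 2: VV[2][2]++ -> VV[2]=[2, 0, 2]
Event 8: SEND 1->2: VV[1][1]++ -> VV[1]=[0, 5, 0], msg_vec=[0, 5, 0]; VV[2]=max(VV[2],msg_vec) then VV[2][2]++ -> VV[2]=[2, 5, 3]
Event 2 stamp: [1, 0, 0]
Event 3 stamp: [2, 0, 0]
[1, 0, 0] <= [2, 0, 0]? True. Equal? False. Happens-before: True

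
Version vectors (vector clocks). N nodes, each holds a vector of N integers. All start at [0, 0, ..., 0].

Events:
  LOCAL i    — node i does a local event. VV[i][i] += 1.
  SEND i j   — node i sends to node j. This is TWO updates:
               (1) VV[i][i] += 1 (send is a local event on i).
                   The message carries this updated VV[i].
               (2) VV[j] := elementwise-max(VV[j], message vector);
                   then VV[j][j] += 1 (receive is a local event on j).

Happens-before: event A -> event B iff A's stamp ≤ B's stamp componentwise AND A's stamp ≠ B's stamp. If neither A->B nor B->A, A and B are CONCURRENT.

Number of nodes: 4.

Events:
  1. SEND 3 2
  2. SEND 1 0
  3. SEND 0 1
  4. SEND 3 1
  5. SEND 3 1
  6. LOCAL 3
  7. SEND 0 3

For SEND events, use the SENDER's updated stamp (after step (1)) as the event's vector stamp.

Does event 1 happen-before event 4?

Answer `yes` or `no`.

Answer: yes

Derivation:
Initial: VV[0]=[0, 0, 0, 0]
Initial: VV[1]=[0, 0, 0, 0]
Initial: VV[2]=[0, 0, 0, 0]
Initial: VV[3]=[0, 0, 0, 0]
Event 1: SEND 3->2: VV[3][3]++ -> VV[3]=[0, 0, 0, 1], msg_vec=[0, 0, 0, 1]; VV[2]=max(VV[2],msg_vec) then VV[2][2]++ -> VV[2]=[0, 0, 1, 1]
Event 2: SEND 1->0: VV[1][1]++ -> VV[1]=[0, 1, 0, 0], msg_vec=[0, 1, 0, 0]; VV[0]=max(VV[0],msg_vec) then VV[0][0]++ -> VV[0]=[1, 1, 0, 0]
Event 3: SEND 0->1: VV[0][0]++ -> VV[0]=[2, 1, 0, 0], msg_vec=[2, 1, 0, 0]; VV[1]=max(VV[1],msg_vec) then VV[1][1]++ -> VV[1]=[2, 2, 0, 0]
Event 4: SEND 3->1: VV[3][3]++ -> VV[3]=[0, 0, 0, 2], msg_vec=[0, 0, 0, 2]; VV[1]=max(VV[1],msg_vec) then VV[1][1]++ -> VV[1]=[2, 3, 0, 2]
Event 5: SEND 3->1: VV[3][3]++ -> VV[3]=[0, 0, 0, 3], msg_vec=[0, 0, 0, 3]; VV[1]=max(VV[1],msg_vec) then VV[1][1]++ -> VV[1]=[2, 4, 0, 3]
Event 6: LOCAL 3: VV[3][3]++ -> VV[3]=[0, 0, 0, 4]
Event 7: SEND 0->3: VV[0][0]++ -> VV[0]=[3, 1, 0, 0], msg_vec=[3, 1, 0, 0]; VV[3]=max(VV[3],msg_vec) then VV[3][3]++ -> VV[3]=[3, 1, 0, 5]
Event 1 stamp: [0, 0, 0, 1]
Event 4 stamp: [0, 0, 0, 2]
[0, 0, 0, 1] <= [0, 0, 0, 2]? True. Equal? False. Happens-before: True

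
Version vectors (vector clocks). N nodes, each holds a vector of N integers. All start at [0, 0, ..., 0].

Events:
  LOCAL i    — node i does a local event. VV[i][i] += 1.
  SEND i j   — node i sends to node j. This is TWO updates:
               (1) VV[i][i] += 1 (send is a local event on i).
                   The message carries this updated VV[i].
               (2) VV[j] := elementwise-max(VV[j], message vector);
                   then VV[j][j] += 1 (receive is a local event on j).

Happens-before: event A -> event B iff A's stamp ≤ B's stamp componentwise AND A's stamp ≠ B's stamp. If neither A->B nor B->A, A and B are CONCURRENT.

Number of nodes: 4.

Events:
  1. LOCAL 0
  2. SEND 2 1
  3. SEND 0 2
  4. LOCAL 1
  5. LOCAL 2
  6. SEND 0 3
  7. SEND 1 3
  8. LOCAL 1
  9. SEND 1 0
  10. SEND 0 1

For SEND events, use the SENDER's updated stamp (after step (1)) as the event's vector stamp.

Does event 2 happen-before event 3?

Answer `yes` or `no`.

Initial: VV[0]=[0, 0, 0, 0]
Initial: VV[1]=[0, 0, 0, 0]
Initial: VV[2]=[0, 0, 0, 0]
Initial: VV[3]=[0, 0, 0, 0]
Event 1: LOCAL 0: VV[0][0]++ -> VV[0]=[1, 0, 0, 0]
Event 2: SEND 2->1: VV[2][2]++ -> VV[2]=[0, 0, 1, 0], msg_vec=[0, 0, 1, 0]; VV[1]=max(VV[1],msg_vec) then VV[1][1]++ -> VV[1]=[0, 1, 1, 0]
Event 3: SEND 0->2: VV[0][0]++ -> VV[0]=[2, 0, 0, 0], msg_vec=[2, 0, 0, 0]; VV[2]=max(VV[2],msg_vec) then VV[2][2]++ -> VV[2]=[2, 0, 2, 0]
Event 4: LOCAL 1: VV[1][1]++ -> VV[1]=[0, 2, 1, 0]
Event 5: LOCAL 2: VV[2][2]++ -> VV[2]=[2, 0, 3, 0]
Event 6: SEND 0->3: VV[0][0]++ -> VV[0]=[3, 0, 0, 0], msg_vec=[3, 0, 0, 0]; VV[3]=max(VV[3],msg_vec) then VV[3][3]++ -> VV[3]=[3, 0, 0, 1]
Event 7: SEND 1->3: VV[1][1]++ -> VV[1]=[0, 3, 1, 0], msg_vec=[0, 3, 1, 0]; VV[3]=max(VV[3],msg_vec) then VV[3][3]++ -> VV[3]=[3, 3, 1, 2]
Event 8: LOCAL 1: VV[1][1]++ -> VV[1]=[0, 4, 1, 0]
Event 9: SEND 1->0: VV[1][1]++ -> VV[1]=[0, 5, 1, 0], msg_vec=[0, 5, 1, 0]; VV[0]=max(VV[0],msg_vec) then VV[0][0]++ -> VV[0]=[4, 5, 1, 0]
Event 10: SEND 0->1: VV[0][0]++ -> VV[0]=[5, 5, 1, 0], msg_vec=[5, 5, 1, 0]; VV[1]=max(VV[1],msg_vec) then VV[1][1]++ -> VV[1]=[5, 6, 1, 0]
Event 2 stamp: [0, 0, 1, 0]
Event 3 stamp: [2, 0, 0, 0]
[0, 0, 1, 0] <= [2, 0, 0, 0]? False. Equal? False. Happens-before: False

Answer: no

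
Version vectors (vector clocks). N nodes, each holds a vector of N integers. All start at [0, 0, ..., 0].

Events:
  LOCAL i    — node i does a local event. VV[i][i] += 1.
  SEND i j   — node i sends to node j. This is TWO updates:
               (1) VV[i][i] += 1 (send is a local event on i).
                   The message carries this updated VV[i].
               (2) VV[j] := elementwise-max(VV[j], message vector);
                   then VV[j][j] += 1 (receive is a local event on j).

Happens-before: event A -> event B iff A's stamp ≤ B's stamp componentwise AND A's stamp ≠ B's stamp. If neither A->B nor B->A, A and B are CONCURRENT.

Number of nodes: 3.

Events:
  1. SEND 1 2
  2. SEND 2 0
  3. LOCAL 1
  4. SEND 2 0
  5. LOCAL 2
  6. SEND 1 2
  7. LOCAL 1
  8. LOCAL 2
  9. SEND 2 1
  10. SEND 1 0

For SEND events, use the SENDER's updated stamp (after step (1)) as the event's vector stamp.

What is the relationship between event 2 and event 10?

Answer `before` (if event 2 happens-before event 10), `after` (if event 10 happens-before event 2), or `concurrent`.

Initial: VV[0]=[0, 0, 0]
Initial: VV[1]=[0, 0, 0]
Initial: VV[2]=[0, 0, 0]
Event 1: SEND 1->2: VV[1][1]++ -> VV[1]=[0, 1, 0], msg_vec=[0, 1, 0]; VV[2]=max(VV[2],msg_vec) then VV[2][2]++ -> VV[2]=[0, 1, 1]
Event 2: SEND 2->0: VV[2][2]++ -> VV[2]=[0, 1, 2], msg_vec=[0, 1, 2]; VV[0]=max(VV[0],msg_vec) then VV[0][0]++ -> VV[0]=[1, 1, 2]
Event 3: LOCAL 1: VV[1][1]++ -> VV[1]=[0, 2, 0]
Event 4: SEND 2->0: VV[2][2]++ -> VV[2]=[0, 1, 3], msg_vec=[0, 1, 3]; VV[0]=max(VV[0],msg_vec) then VV[0][0]++ -> VV[0]=[2, 1, 3]
Event 5: LOCAL 2: VV[2][2]++ -> VV[2]=[0, 1, 4]
Event 6: SEND 1->2: VV[1][1]++ -> VV[1]=[0, 3, 0], msg_vec=[0, 3, 0]; VV[2]=max(VV[2],msg_vec) then VV[2][2]++ -> VV[2]=[0, 3, 5]
Event 7: LOCAL 1: VV[1][1]++ -> VV[1]=[0, 4, 0]
Event 8: LOCAL 2: VV[2][2]++ -> VV[2]=[0, 3, 6]
Event 9: SEND 2->1: VV[2][2]++ -> VV[2]=[0, 3, 7], msg_vec=[0, 3, 7]; VV[1]=max(VV[1],msg_vec) then VV[1][1]++ -> VV[1]=[0, 5, 7]
Event 10: SEND 1->0: VV[1][1]++ -> VV[1]=[0, 6, 7], msg_vec=[0, 6, 7]; VV[0]=max(VV[0],msg_vec) then VV[0][0]++ -> VV[0]=[3, 6, 7]
Event 2 stamp: [0, 1, 2]
Event 10 stamp: [0, 6, 7]
[0, 1, 2] <= [0, 6, 7]? True
[0, 6, 7] <= [0, 1, 2]? False
Relation: before

Answer: before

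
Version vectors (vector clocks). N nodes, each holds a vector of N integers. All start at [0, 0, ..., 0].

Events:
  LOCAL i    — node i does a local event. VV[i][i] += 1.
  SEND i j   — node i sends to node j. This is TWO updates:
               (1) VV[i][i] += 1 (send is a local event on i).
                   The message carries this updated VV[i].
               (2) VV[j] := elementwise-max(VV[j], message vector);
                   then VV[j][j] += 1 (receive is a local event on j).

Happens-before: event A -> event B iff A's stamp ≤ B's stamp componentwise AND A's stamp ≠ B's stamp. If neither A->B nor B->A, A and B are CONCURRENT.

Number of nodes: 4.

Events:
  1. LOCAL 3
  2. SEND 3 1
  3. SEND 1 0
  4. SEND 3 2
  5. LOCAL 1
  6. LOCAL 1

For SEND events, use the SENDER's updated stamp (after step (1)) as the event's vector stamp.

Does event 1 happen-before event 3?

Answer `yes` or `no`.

Initial: VV[0]=[0, 0, 0, 0]
Initial: VV[1]=[0, 0, 0, 0]
Initial: VV[2]=[0, 0, 0, 0]
Initial: VV[3]=[0, 0, 0, 0]
Event 1: LOCAL 3: VV[3][3]++ -> VV[3]=[0, 0, 0, 1]
Event 2: SEND 3->1: VV[3][3]++ -> VV[3]=[0, 0, 0, 2], msg_vec=[0, 0, 0, 2]; VV[1]=max(VV[1],msg_vec) then VV[1][1]++ -> VV[1]=[0, 1, 0, 2]
Event 3: SEND 1->0: VV[1][1]++ -> VV[1]=[0, 2, 0, 2], msg_vec=[0, 2, 0, 2]; VV[0]=max(VV[0],msg_vec) then VV[0][0]++ -> VV[0]=[1, 2, 0, 2]
Event 4: SEND 3->2: VV[3][3]++ -> VV[3]=[0, 0, 0, 3], msg_vec=[0, 0, 0, 3]; VV[2]=max(VV[2],msg_vec) then VV[2][2]++ -> VV[2]=[0, 0, 1, 3]
Event 5: LOCAL 1: VV[1][1]++ -> VV[1]=[0, 3, 0, 2]
Event 6: LOCAL 1: VV[1][1]++ -> VV[1]=[0, 4, 0, 2]
Event 1 stamp: [0, 0, 0, 1]
Event 3 stamp: [0, 2, 0, 2]
[0, 0, 0, 1] <= [0, 2, 0, 2]? True. Equal? False. Happens-before: True

Answer: yes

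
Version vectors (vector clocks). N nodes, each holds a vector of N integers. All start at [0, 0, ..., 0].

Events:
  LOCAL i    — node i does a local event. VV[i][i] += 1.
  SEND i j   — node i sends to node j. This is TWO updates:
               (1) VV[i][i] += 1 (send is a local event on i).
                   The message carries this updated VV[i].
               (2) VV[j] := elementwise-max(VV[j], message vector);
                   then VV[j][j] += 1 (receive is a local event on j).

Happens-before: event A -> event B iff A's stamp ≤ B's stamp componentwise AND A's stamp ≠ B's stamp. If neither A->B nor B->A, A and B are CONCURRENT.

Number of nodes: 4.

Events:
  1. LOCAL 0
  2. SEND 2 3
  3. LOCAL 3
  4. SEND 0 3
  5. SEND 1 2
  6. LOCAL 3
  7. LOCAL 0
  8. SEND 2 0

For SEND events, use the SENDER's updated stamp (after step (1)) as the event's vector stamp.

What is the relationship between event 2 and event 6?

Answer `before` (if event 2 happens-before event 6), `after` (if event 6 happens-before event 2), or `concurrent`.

Answer: before

Derivation:
Initial: VV[0]=[0, 0, 0, 0]
Initial: VV[1]=[0, 0, 0, 0]
Initial: VV[2]=[0, 0, 0, 0]
Initial: VV[3]=[0, 0, 0, 0]
Event 1: LOCAL 0: VV[0][0]++ -> VV[0]=[1, 0, 0, 0]
Event 2: SEND 2->3: VV[2][2]++ -> VV[2]=[0, 0, 1, 0], msg_vec=[0, 0, 1, 0]; VV[3]=max(VV[3],msg_vec) then VV[3][3]++ -> VV[3]=[0, 0, 1, 1]
Event 3: LOCAL 3: VV[3][3]++ -> VV[3]=[0, 0, 1, 2]
Event 4: SEND 0->3: VV[0][0]++ -> VV[0]=[2, 0, 0, 0], msg_vec=[2, 0, 0, 0]; VV[3]=max(VV[3],msg_vec) then VV[3][3]++ -> VV[3]=[2, 0, 1, 3]
Event 5: SEND 1->2: VV[1][1]++ -> VV[1]=[0, 1, 0, 0], msg_vec=[0, 1, 0, 0]; VV[2]=max(VV[2],msg_vec) then VV[2][2]++ -> VV[2]=[0, 1, 2, 0]
Event 6: LOCAL 3: VV[3][3]++ -> VV[3]=[2, 0, 1, 4]
Event 7: LOCAL 0: VV[0][0]++ -> VV[0]=[3, 0, 0, 0]
Event 8: SEND 2->0: VV[2][2]++ -> VV[2]=[0, 1, 3, 0], msg_vec=[0, 1, 3, 0]; VV[0]=max(VV[0],msg_vec) then VV[0][0]++ -> VV[0]=[4, 1, 3, 0]
Event 2 stamp: [0, 0, 1, 0]
Event 6 stamp: [2, 0, 1, 4]
[0, 0, 1, 0] <= [2, 0, 1, 4]? True
[2, 0, 1, 4] <= [0, 0, 1, 0]? False
Relation: before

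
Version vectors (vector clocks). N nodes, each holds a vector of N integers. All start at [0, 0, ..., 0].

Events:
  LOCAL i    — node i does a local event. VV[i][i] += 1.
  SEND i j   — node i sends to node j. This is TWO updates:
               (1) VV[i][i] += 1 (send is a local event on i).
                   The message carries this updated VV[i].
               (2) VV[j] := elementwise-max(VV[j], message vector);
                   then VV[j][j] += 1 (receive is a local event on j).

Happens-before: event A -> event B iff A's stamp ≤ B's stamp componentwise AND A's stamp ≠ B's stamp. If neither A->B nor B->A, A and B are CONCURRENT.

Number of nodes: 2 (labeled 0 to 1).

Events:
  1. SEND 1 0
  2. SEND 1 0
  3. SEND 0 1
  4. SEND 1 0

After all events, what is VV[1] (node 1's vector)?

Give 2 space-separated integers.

Initial: VV[0]=[0, 0]
Initial: VV[1]=[0, 0]
Event 1: SEND 1->0: VV[1][1]++ -> VV[1]=[0, 1], msg_vec=[0, 1]; VV[0]=max(VV[0],msg_vec) then VV[0][0]++ -> VV[0]=[1, 1]
Event 2: SEND 1->0: VV[1][1]++ -> VV[1]=[0, 2], msg_vec=[0, 2]; VV[0]=max(VV[0],msg_vec) then VV[0][0]++ -> VV[0]=[2, 2]
Event 3: SEND 0->1: VV[0][0]++ -> VV[0]=[3, 2], msg_vec=[3, 2]; VV[1]=max(VV[1],msg_vec) then VV[1][1]++ -> VV[1]=[3, 3]
Event 4: SEND 1->0: VV[1][1]++ -> VV[1]=[3, 4], msg_vec=[3, 4]; VV[0]=max(VV[0],msg_vec) then VV[0][0]++ -> VV[0]=[4, 4]
Final vectors: VV[0]=[4, 4]; VV[1]=[3, 4]

Answer: 3 4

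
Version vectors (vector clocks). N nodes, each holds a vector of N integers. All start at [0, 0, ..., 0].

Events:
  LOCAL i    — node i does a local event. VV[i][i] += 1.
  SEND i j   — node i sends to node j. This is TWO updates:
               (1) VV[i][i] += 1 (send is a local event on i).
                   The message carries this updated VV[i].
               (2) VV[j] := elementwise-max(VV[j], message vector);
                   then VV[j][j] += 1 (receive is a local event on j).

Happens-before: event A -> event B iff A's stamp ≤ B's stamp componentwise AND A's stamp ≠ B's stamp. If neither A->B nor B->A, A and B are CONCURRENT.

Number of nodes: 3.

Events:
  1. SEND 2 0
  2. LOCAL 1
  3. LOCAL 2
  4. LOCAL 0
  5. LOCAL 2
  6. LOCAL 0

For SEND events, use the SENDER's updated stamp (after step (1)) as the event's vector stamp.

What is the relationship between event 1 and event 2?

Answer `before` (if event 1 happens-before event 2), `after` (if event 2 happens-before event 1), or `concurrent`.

Initial: VV[0]=[0, 0, 0]
Initial: VV[1]=[0, 0, 0]
Initial: VV[2]=[0, 0, 0]
Event 1: SEND 2->0: VV[2][2]++ -> VV[2]=[0, 0, 1], msg_vec=[0, 0, 1]; VV[0]=max(VV[0],msg_vec) then VV[0][0]++ -> VV[0]=[1, 0, 1]
Event 2: LOCAL 1: VV[1][1]++ -> VV[1]=[0, 1, 0]
Event 3: LOCAL 2: VV[2][2]++ -> VV[2]=[0, 0, 2]
Event 4: LOCAL 0: VV[0][0]++ -> VV[0]=[2, 0, 1]
Event 5: LOCAL 2: VV[2][2]++ -> VV[2]=[0, 0, 3]
Event 6: LOCAL 0: VV[0][0]++ -> VV[0]=[3, 0, 1]
Event 1 stamp: [0, 0, 1]
Event 2 stamp: [0, 1, 0]
[0, 0, 1] <= [0, 1, 0]? False
[0, 1, 0] <= [0, 0, 1]? False
Relation: concurrent

Answer: concurrent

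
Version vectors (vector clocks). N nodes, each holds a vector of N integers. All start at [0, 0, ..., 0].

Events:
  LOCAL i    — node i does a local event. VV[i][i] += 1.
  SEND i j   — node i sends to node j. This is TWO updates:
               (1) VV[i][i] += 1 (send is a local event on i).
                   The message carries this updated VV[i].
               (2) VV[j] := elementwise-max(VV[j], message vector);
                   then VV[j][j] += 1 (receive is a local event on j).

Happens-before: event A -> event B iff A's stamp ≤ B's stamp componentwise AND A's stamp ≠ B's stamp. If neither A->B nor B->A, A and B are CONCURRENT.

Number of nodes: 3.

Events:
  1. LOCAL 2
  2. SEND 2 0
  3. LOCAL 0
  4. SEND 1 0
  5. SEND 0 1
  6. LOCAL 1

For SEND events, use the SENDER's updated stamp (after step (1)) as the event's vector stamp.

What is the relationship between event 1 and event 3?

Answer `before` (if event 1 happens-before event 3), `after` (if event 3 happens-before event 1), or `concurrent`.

Initial: VV[0]=[0, 0, 0]
Initial: VV[1]=[0, 0, 0]
Initial: VV[2]=[0, 0, 0]
Event 1: LOCAL 2: VV[2][2]++ -> VV[2]=[0, 0, 1]
Event 2: SEND 2->0: VV[2][2]++ -> VV[2]=[0, 0, 2], msg_vec=[0, 0, 2]; VV[0]=max(VV[0],msg_vec) then VV[0][0]++ -> VV[0]=[1, 0, 2]
Event 3: LOCAL 0: VV[0][0]++ -> VV[0]=[2, 0, 2]
Event 4: SEND 1->0: VV[1][1]++ -> VV[1]=[0, 1, 0], msg_vec=[0, 1, 0]; VV[0]=max(VV[0],msg_vec) then VV[0][0]++ -> VV[0]=[3, 1, 2]
Event 5: SEND 0->1: VV[0][0]++ -> VV[0]=[4, 1, 2], msg_vec=[4, 1, 2]; VV[1]=max(VV[1],msg_vec) then VV[1][1]++ -> VV[1]=[4, 2, 2]
Event 6: LOCAL 1: VV[1][1]++ -> VV[1]=[4, 3, 2]
Event 1 stamp: [0, 0, 1]
Event 3 stamp: [2, 0, 2]
[0, 0, 1] <= [2, 0, 2]? True
[2, 0, 2] <= [0, 0, 1]? False
Relation: before

Answer: before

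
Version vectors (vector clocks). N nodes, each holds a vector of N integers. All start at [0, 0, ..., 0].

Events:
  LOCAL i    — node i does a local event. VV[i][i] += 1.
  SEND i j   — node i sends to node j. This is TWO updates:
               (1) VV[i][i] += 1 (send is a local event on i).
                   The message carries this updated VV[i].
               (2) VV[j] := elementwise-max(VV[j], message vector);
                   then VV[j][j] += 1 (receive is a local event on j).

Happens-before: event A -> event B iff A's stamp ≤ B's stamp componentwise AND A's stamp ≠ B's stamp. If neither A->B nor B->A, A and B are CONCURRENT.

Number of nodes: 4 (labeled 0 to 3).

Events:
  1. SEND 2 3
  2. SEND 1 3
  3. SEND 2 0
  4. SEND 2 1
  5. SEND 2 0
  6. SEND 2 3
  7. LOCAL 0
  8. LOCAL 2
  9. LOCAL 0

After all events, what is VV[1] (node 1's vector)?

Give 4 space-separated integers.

Answer: 0 2 3 0

Derivation:
Initial: VV[0]=[0, 0, 0, 0]
Initial: VV[1]=[0, 0, 0, 0]
Initial: VV[2]=[0, 0, 0, 0]
Initial: VV[3]=[0, 0, 0, 0]
Event 1: SEND 2->3: VV[2][2]++ -> VV[2]=[0, 0, 1, 0], msg_vec=[0, 0, 1, 0]; VV[3]=max(VV[3],msg_vec) then VV[3][3]++ -> VV[3]=[0, 0, 1, 1]
Event 2: SEND 1->3: VV[1][1]++ -> VV[1]=[0, 1, 0, 0], msg_vec=[0, 1, 0, 0]; VV[3]=max(VV[3],msg_vec) then VV[3][3]++ -> VV[3]=[0, 1, 1, 2]
Event 3: SEND 2->0: VV[2][2]++ -> VV[2]=[0, 0, 2, 0], msg_vec=[0, 0, 2, 0]; VV[0]=max(VV[0],msg_vec) then VV[0][0]++ -> VV[0]=[1, 0, 2, 0]
Event 4: SEND 2->1: VV[2][2]++ -> VV[2]=[0, 0, 3, 0], msg_vec=[0, 0, 3, 0]; VV[1]=max(VV[1],msg_vec) then VV[1][1]++ -> VV[1]=[0, 2, 3, 0]
Event 5: SEND 2->0: VV[2][2]++ -> VV[2]=[0, 0, 4, 0], msg_vec=[0, 0, 4, 0]; VV[0]=max(VV[0],msg_vec) then VV[0][0]++ -> VV[0]=[2, 0, 4, 0]
Event 6: SEND 2->3: VV[2][2]++ -> VV[2]=[0, 0, 5, 0], msg_vec=[0, 0, 5, 0]; VV[3]=max(VV[3],msg_vec) then VV[3][3]++ -> VV[3]=[0, 1, 5, 3]
Event 7: LOCAL 0: VV[0][0]++ -> VV[0]=[3, 0, 4, 0]
Event 8: LOCAL 2: VV[2][2]++ -> VV[2]=[0, 0, 6, 0]
Event 9: LOCAL 0: VV[0][0]++ -> VV[0]=[4, 0, 4, 0]
Final vectors: VV[0]=[4, 0, 4, 0]; VV[1]=[0, 2, 3, 0]; VV[2]=[0, 0, 6, 0]; VV[3]=[0, 1, 5, 3]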